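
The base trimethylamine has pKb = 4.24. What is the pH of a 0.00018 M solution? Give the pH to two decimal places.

pH = 9.89

(CH3)3N + H2O ⇌ (CH3)3NH+ + OH-
Kb = 10^(−4.24) = 5.75 × 10^-5
From the ICE table, Kb = [OH-]²/(0.00018 − [OH-]) = 5.75 × 10^-5.
[OH-] is not negligible relative to C₀; solve [OH-]² + 5.75e-05·[OH-] − 1.04e-08 = 0.
[OH-] = (−Kb + √(Kb² + 4·Kb·C₀))/2 = 7.70 × 10^-5 M
pOH = 4.11, so pH = 14.00 − pOH = 9.89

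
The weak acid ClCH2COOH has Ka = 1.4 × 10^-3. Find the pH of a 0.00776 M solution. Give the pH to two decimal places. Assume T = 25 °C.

ClCH2COOH ⇌ ClCH2COO- + H+
Ka = x²/(0.00776 − x) = 1.4 × 10^-3
The 5% rule fails; solving x² + Ka·x − Ka·C₀ = 0 exactly:
x = [−0.0014 + √(0.0014² + 4.35e-05)]/2 = 2.67 × 10^-3 M
pH = −log[H+] = −log(2.67 × 10^-3) = 2.57

pH = 2.57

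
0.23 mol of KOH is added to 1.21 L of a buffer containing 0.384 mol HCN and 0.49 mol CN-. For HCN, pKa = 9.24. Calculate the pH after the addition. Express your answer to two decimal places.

After neutralization: n(HCN) = 0.154 mol, n(CN-) = 0.72 mol.
pH = pKa + log([A⁻]/[HA]) = 9.24 + log(0.72/0.154) = 9.24 +0.670

pH = 9.91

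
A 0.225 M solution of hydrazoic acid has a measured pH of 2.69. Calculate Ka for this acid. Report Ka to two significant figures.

[H+] = 10^(-2.69) = 2.04 × 10^-3 M
At equilibrium [HA] = 0.225 − 2.04 × 10^-3 = 2.23 × 10^-1 M
Ka = [H+][A-]/[HA] = (2.04 × 10^-3)² / 2.23 × 10^-1 = 1.9 × 10^-5

Ka = 1.9 × 10^-5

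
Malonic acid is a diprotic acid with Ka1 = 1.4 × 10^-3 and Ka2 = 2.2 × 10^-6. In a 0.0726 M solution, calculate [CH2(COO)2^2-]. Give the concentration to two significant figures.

2.2 × 10^-6 M

First ionization gives [H+] ≈ [CH2(COOH)COO-] = 9.41 × 10^-3 M.
Second step: Ka2 = [H+][CH2(COO)2^2-]/[CH2(COOH)COO-] ≈ [CH2(COO)2^2-] (since [H+] ≈ [CH2(COOH)COO-]).
So [CH2(COO)2^2-] ≈ Ka2.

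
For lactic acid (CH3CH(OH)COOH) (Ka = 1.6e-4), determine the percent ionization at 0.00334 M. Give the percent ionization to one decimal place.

19.6%

CH3CH(OH)COOH ⇌ CH3CH(OH)COO- + H+; let x = [H+] at equilibrium.
Solve x² + 0.00016x − 5.34e-07 = 0 → x = 6.55 × 10^-4 M
% ionization = x/C₀ × 100% = 6.55 × 10^-4/0.00334 × 100% = 19.6%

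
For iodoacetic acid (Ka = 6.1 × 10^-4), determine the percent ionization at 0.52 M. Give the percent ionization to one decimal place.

3.4%

ICH2COOH ⇌ ICH2COO- + H+; let x = [H+] at equilibrium.
x ≈ √(Ka·C₀) = √(6.1 × 10^-4 × 0.52) = 1.78 × 10^-2 M
% ionization = x/C₀ × 100% = 1.78 × 10^-2/0.52 × 100% = 3.4%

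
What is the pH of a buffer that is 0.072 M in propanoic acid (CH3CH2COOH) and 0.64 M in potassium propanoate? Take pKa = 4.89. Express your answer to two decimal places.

pH = 5.84

pH = pKa + log([A⁻]/[HA]) = 4.89 + log(0.64/0.072)
pH = 4.89 + (+0.949) = 5.84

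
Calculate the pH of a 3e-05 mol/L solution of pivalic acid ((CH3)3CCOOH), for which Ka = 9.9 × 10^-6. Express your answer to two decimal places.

pH = 4.89

(CH3)3CCOOH ⇌ (CH3)3CCOO- + H+
Let x = [H+] at equilibrium. Ka = x²/(3e-05 − x).
Here C₀/Ka ≈ 3.03, so the small-x approximation fails. Use the quadratic:
x = [−9.9e-06 + √(9.9e-06² + 1.19e-09)]/2 = 1.30 × 10^-5 M
pH = −log(1.30 × 10^-5) = 4.89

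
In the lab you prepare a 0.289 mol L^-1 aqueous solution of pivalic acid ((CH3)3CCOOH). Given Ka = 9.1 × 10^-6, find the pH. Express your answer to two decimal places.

pH = 2.79

(CH3)3CCOOH ⇌ (CH3)3CCOO- + H+
From the ICE table, Ka = x²/(0.289 − x) = 9.1 × 10^-6.
Assume x ≪ 0.289: x ≈ √(9.1 × 10^-6 × 0.289) = 1.62 × 10^-3 M
(x/C₀ = 0.56% < 5%, so the approximation holds.)
pH = −log[H+] = −log(1.62 × 10^-3) = 2.79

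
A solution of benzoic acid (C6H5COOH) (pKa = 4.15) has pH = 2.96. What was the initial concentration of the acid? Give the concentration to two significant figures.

C₀ = 1.8 × 10^-2 M

[H+] = 10^(-2.96) = 1.10 × 10^-3 M = x
Ka = 10^(−4.15) = 7.08 × 10^-5
Ka = x²/(C₀ − x) ⇒ C₀ = x + x²/Ka
C₀ = 1.10 × 10^-3 + (1.10 × 10^-3)²/(7.08 × 10^-5) = 1.82 × 10^-2 M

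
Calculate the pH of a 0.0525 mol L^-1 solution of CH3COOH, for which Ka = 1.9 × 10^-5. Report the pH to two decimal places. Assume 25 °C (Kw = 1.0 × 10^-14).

CH3COOH ⇌ CH3COO- + H+
From the ICE table, Ka = x²/(0.0525 − x) = 1.9 × 10^-5.
Since Ka ≪ C₀, x ≈ √(Ka·C₀) = 9.99 × 10^-4 M.
(x/C₀ = 1.9% < 5%, so the approximation holds.)
pH = −log(9.99 × 10^-4) = 3.00

pH = 3.00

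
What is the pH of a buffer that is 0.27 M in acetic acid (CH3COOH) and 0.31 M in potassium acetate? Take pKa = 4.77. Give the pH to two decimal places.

Using pH = pKa + log([base]/[acid]) with [base]/[acid] = 0.31/0.27:
pH = 4.77 + (+0.060) = 4.83

pH = 4.83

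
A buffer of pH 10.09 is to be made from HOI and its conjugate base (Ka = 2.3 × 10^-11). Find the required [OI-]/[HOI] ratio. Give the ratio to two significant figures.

pKa = -log(2.3 × 10^-11) = 10.638
pH = pKa + log(r) ⇒ log(r) = 10.09 − 10.638 = -0.548
r = [OI-]/[HOI] = 10^(-0.548) = 0.283

ratio = 0.28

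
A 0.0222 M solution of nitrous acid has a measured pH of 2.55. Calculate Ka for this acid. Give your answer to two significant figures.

Ka = 4.1 × 10^-4

[H+] = 10^(-2.55) = 2.82 × 10^-3 M
At equilibrium [HA] = 0.0222 − 2.82 × 10^-3 = 1.94 × 10^-2 M
Ka = [H+][A-]/[HA] = (2.82 × 10^-3)² / 1.94 × 10^-2 = 4.1 × 10^-4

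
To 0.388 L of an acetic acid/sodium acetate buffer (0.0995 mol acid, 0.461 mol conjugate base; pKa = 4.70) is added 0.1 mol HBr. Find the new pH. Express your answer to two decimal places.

pH = 4.96

Added H+ converts CH3COO- to CH3COOH: CH3COOH → 0.2 mol, CH3COO- → 0.361 mol.
pH = pKa + log(n_CH3COO-/n_CH3COOH) = 4.70 + log(0.361/0.2) = 4.70 + (+0.256)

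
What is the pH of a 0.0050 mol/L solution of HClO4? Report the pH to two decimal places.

HClO4 is a strong acid and dissociates completely, so [H+] = 0.0050 M.
pH = -log(0.005) = 2.30

pH = 2.30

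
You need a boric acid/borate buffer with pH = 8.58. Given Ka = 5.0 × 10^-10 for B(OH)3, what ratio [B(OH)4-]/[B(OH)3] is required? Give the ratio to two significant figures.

ratio = 0.19

pKa = -log(5.0 × 10^-10) = 9.301
pH = pKa + log(r) ⇒ log(r) = 8.58 − 9.301 = -0.721
r = [B(OH)4-]/[B(OH)3] = 10^(-0.721) = 0.19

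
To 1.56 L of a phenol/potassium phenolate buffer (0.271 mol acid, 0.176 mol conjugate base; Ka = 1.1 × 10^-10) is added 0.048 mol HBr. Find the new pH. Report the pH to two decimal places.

Added H+ converts C6H5O- to C6H5OH: C6H5OH → 0.319 mol, C6H5O- → 0.128 mol.
pKa = −log(1.1 × 10^-10) = 9.959
pH = pKa + log(n_C6H5O-/n_C6H5OH) = 9.959 + log(0.128/0.319) = 9.959 + (-0.397)

pH = 9.56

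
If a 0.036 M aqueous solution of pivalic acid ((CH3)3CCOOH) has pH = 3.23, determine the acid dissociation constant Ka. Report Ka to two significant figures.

[H+] = 10^(-3.23) = 5.89 × 10^-4 M
At equilibrium [HA] = 0.036 − 5.89 × 10^-4 = 3.54 × 10^-2 M
Ka = [H+][A-]/[HA] = (5.89 × 10^-4)² / 3.54 × 10^-2 = 9.8 × 10^-6

Ka = 9.8 × 10^-6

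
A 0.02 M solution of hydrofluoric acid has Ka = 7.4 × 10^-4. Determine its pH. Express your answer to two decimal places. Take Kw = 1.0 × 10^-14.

HF ⇌ F- + H+
From the ICE table, Ka = x²/(0.02 − x) = 7.4 × 10^-4.
The 5% rule fails; solving x² + Ka·x − Ka·C₀ = 0 exactly:
x = [−0.00074 + √(0.00074² + 5.92e-05)]/2 = 3.49 × 10^-3 M
pH = −log[H+] = −log(3.49 × 10^-3) = 2.46

pH = 2.46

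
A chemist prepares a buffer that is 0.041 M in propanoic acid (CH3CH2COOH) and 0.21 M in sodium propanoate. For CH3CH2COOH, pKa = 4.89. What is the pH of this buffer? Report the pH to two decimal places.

Henderson–Hasselbalch: pH = pKa + log([CH3CH2COO-]/[CH3CH2COOH]) = 4.89 + log(0.21/0.041)
pH = 4.89 + (+0.709) = 5.60

pH = 5.60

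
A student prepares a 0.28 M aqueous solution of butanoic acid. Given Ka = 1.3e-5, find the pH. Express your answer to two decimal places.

pH = 2.72

CH3(CH2)2COOH ⇌ CH3(CH2)2COO- + H+
Let x = [H+] at equilibrium. Ka = x²/(0.28 − x).
Since Ka ≪ C₀, x ≈ √(Ka·C₀) = 1.91 × 10^-3 M.
pH = −log[H+] = −log(1.91 × 10^-3) = 2.72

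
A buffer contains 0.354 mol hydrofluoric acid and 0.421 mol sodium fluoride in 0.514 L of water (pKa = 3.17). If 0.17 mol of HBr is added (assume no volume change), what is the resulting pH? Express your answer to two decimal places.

pH = 2.85

After neutralization: n(HF) = 0.524 mol, n(F-) = 0.251 mol.
pH = pKa + log(n_F-/n_HF) = 3.17 + log(0.251/0.524) = 3.17 + (-0.320)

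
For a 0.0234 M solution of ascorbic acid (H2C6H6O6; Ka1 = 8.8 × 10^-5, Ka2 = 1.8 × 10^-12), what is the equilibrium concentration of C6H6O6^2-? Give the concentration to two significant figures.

First ionization gives [H+] ≈ [HC6H6O6-] = 1.39 × 10^-3 M.
Second step: Ka2 = [H+][C6H6O6^2-]/[HC6H6O6-] ≈ [C6H6O6^2-] (since [H+] ≈ [HC6H6O6-]).
So [C6H6O6^2-] ≈ Ka2.

1.8 × 10^-12 M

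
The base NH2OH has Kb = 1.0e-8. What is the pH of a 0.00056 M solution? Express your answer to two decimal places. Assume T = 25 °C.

NH2OH + H2O ⇌ NH3OH+ + OH-
From the ICE table, Kb = x²/(0.00056 − x) = 1.0 × 10^-8.
Assume x ≪ 0.00056: x ≈ √(1.0 × 10^-8 × 0.00056) = 2.37 × 10^-6 M
(x/C₀ = 0.42% < 5%, so the approximation holds.)
pOH = 5.63, so pH = 14.00 − pOH = 8.37

pH = 8.37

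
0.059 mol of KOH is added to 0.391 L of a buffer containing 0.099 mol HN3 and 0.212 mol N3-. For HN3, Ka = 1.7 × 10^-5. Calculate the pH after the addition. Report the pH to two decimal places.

After neutralization: n(HN3) = 0.04 mol, n(N3-) = 0.271 mol.
pKa = −log(1.7 × 10^-5) = 4.770
pH = pKa + log([A⁻]/[HA]) = 4.770 + log(0.271/0.04) = 4.770 +0.831

pH = 5.60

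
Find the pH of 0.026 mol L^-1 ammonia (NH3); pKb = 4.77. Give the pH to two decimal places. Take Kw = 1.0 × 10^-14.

pH = 10.82

NH3 + H2O ⇌ NH4+ + OH-
Kb = 10^(−4.77) = 1.70 × 10^-5
Kb = [OH-]²/(0.026 − [OH-]) = 1.70 × 10^-5
Assume [OH-] ≪ 0.026: [OH-] ≈ √(1.70 × 10^-5 × 0.026) = 6.65 × 10^-4 M
pOH = −log(6.65 × 10^-4) = 3.18; pH = 14.00 − 3.18 = 10.82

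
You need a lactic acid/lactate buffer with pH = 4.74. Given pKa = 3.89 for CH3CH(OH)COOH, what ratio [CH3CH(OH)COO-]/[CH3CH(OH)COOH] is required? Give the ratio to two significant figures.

pH = pKa + log(r) ⇒ log(r) = 4.74 − 3.89 = +0.85
r = [CH3CH(OH)COO-]/[CH3CH(OH)COOH] = 10^(+0.85) = 7.08

ratio = 7.1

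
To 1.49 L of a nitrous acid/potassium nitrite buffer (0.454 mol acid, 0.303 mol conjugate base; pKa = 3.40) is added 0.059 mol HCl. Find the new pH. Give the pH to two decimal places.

Added H+ converts NO2- to HNO2: HNO2 → 0.513 mol, NO2- → 0.244 mol.
pH = pKa + log(n_NO2-/n_HNO2) = 3.40 + log(0.244/0.513) = 3.40 + (-0.323)

pH = 3.08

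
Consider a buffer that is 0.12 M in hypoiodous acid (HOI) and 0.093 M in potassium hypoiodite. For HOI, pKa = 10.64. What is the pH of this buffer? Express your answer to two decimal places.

pH = 10.53

Using pH = pKa + log([base]/[acid]) with [base]/[acid] = 0.093/0.12:
pH = 10.64 + (-0.111) = 10.53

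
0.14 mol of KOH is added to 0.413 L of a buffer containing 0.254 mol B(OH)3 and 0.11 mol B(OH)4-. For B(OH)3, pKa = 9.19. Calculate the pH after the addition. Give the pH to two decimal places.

After neutralization: n(B(OH)3) = 0.114 mol, n(B(OH)4-) = 0.25 mol.
pH = pKa + log([A⁻]/[HA]) = 9.19 + log(0.25/0.114) = 9.19 +0.341

pH = 9.53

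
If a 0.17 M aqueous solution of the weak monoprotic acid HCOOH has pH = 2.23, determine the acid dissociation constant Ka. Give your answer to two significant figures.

[H+] = 10^(-2.23) = 5.89 × 10^-3 M
At equilibrium [HA] = 0.17 − 5.89 × 10^-3 = 1.64 × 10^-1 M
Ka = [H+][A-]/[HA] = (5.89 × 10^-3)² / 1.64 × 10^-1 = 2.1 × 10^-4

Ka = 2.1 × 10^-4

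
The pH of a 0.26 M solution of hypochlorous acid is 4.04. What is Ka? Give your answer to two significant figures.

[H+] = 10^(-4.04) = 9.12 × 10^-5 M
At equilibrium [HA] = 0.26 − 9.12 × 10^-5 = 2.60 × 10^-1 M
Ka = [H+][A-]/[HA] = (9.12 × 10^-5)² / 2.60 × 10^-1 = 3.2 × 10^-8

Ka = 3.2 × 10^-8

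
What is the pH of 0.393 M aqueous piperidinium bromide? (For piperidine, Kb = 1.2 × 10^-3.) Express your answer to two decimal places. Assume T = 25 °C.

C5H10NH2+ is the conjugate acid of the weak base C5H10NH.
Ka = Kw/Kb = 1.0×10^-14 / 1.2 × 10^-3 = 8.33 × 10^-12
Ka = x²/(0.393 − x) = 8.33 × 10^-12
Assume x ≪ 0.393: x ≈ √(8.33 × 10^-12 × 0.393) = 1.81 × 10^-6 M
Check: 0.00046% ionized — well under 5%, approximation valid.
pH = −log[H+] = −log(1.81 × 10^-6) = 5.74

pH = 5.74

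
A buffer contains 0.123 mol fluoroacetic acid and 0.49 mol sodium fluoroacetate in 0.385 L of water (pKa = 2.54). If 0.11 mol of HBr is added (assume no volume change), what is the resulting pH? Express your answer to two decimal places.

pH = 2.75

After neutralization: n(FCH2COOH) = 0.233 mol, n(FCH2COO-) = 0.38 mol.
Henderson–Hasselbalch with mole ratio 0.38/0.233: pH = 2.54 + (+0.212)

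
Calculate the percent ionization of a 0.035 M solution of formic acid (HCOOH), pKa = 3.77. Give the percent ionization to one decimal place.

HCOOH ⇌ HCOO- + H+; let x = [H+] at equilibrium.
Ka = 10^(−3.77) = 1.70 × 10^-4
Ka = x²/(C₀ − x); solving the quadratic gives x = 2.36 × 10^-3 M.
% ionization = x/C₀ × 100% = 2.36 × 10^-3/0.035 × 100% = 6.7%

6.7%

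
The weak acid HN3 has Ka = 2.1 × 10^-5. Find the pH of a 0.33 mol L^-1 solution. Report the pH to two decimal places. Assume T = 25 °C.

pH = 2.58

HN3 ⇌ N3- + H+
Ka = [H+]²/(0.33 − [H+]) = 2.1 × 10^-5
Since Ka ≪ C₀, [H+] ≈ √(Ka·C₀) = 2.63 × 10^-3 M.
Check: 0.8% ionized — well under 5%, approximation valid.
pH = −log(2.63 × 10^-3) = 2.58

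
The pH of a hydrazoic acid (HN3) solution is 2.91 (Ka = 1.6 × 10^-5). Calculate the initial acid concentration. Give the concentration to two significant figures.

[H+] = 10^(-2.91) = 1.23 × 10^-3 M = x
Ka = x²/(C₀ − x) ⇒ C₀ = x + x²/Ka
C₀ = 1.23 × 10^-3 + (1.23 × 10^-3)²/(1.6 × 10^-5) = 9.58 × 10^-2 M

C₀ = 9.6 × 10^-2 M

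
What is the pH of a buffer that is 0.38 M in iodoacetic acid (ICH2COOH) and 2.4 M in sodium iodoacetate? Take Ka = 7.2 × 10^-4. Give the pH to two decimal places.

pKa = −log(7.2 × 10^-4) = 3.143
Using pH = pKa + log([base]/[acid]) with [base]/[acid] = 2.4/0.38:
pH = 3.143 + (+0.800) = 3.94

pH = 3.94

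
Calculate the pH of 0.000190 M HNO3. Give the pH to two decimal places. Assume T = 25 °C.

pH = 3.72

HNO3 is a strong acid and dissociates completely, so [H+] = 0.000190 M.
pH = -log(0.00019) = 3.72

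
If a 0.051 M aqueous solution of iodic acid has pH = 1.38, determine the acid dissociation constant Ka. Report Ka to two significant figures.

Ka = 1.9 × 10^-1

[H+] = 10^(-1.38) = 4.17 × 10^-2 M
At equilibrium [HA] = 0.051 − 4.17 × 10^-2 = 9.30 × 10^-3 M
Ka = [H+][A-]/[HA] = (4.17 × 10^-2)² / 9.30 × 10^-3 = 1.9 × 10^-1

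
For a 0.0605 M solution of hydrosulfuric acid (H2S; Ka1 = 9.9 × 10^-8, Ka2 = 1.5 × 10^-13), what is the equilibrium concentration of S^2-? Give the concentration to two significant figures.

1.5 × 10^-13 M

First ionization gives [H+] ≈ [HS-] = 7.74 × 10^-5 M.
Second step: Ka2 = [H+][S^2-]/[HS-] ≈ [S^2-] (since [H+] ≈ [HS-]).
So [S^2-] ≈ Ka2.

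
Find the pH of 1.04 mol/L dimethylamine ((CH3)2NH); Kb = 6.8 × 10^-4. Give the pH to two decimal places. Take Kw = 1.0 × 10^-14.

(CH3)2NH + H2O ⇌ (CH3)2NH2+ + OH-
Kb = x²/(1.04 − x) = 6.8 × 10^-4
Neglecting x in the denominator: x = √(6.8 × 10^-4 × 1.04) = 2.66 × 10^-2 M
Check: 2.6% ionized — well under 5%, approximation valid.
pOH = 1.58, so pH = 14.00 − pOH = 12.42

pH = 12.42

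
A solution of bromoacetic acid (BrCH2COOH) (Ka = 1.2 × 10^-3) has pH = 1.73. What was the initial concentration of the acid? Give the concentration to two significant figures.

[H+] = 10^(-1.73) = 1.86 × 10^-2 M = x
Ka = x²/(C₀ − x) ⇒ C₀ = x + x²/Ka
C₀ = 1.86 × 10^-2 + (1.86 × 10^-2)²/(1.2 × 10^-3) = 3.07 × 10^-1 M

C₀ = 3.1 × 10^-1 M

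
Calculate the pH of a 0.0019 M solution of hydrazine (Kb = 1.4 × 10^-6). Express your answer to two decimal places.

pH = 9.71

N2H4 + H2O ⇌ N2H5+ + OH-
From the ICE table, Kb = [OH-]²/(0.0019 − [OH-]) = 1.4 × 10^-6.
Assume [OH-] ≪ 0.0019: [OH-] ≈ √(1.4 × 10^-6 × 0.0019) = 5.16 × 10^-5 M
Check: 2.7% ionized — well under 5%, approximation valid.
pOH = 4.29, so pH = 14.00 − pOH = 9.71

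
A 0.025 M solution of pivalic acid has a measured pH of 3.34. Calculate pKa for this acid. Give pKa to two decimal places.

pKa = 5.07

[H+] = 10^(-3.34) = 4.57 × 10^-4 M
At equilibrium [HA] = 0.025 − 4.57 × 10^-4 = 2.45 × 10^-2 M
Ka = [H+][A-]/[HA] = (4.57 × 10^-4)² / 2.45 × 10^-2 = 8.52 × 10^-6
pKa = -log(8.52 × 10^-6) = 5.07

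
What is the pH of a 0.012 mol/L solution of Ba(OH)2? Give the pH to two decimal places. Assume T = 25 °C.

Ba(OH)2 is a strong base (each formula unit releases 2 OH-); [OH-] = 0.024 M.
pOH = -log(0.024) = 1.62
pH = 14.00 - 1.62 = 12.38

pH = 12.38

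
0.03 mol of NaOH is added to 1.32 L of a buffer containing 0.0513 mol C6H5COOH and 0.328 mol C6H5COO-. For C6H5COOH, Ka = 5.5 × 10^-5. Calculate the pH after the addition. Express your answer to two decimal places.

OH- converts C6H5COOH to C6H5COO-: C6H5COOH → 0.0213 mol, C6H5COO- → 0.358 mol.
pKa = −log(5.5 × 10^-5) = 4.260
Henderson–Hasselbalch with mole ratio 0.358/0.0213: pH = 4.260 + (+1.226)

pH = 5.49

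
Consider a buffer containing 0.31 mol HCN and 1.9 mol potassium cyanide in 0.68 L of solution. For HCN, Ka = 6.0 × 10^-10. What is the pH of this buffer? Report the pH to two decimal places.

pKa = −log(6.0 × 10^-10) = 9.222
pH = pKa + log([A⁻]/[HA]) = 9.222 + log(1.9/0.31)
pH = 9.222 + (+0.787) = 10.01

pH = 10.01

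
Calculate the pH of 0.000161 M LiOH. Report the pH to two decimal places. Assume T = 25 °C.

pH = 10.21

LiOH is a strong base; [OH-] = 0.000161 M.
pOH = -log(0.000161) = 3.79
pH = 14.00 - 3.79 = 10.21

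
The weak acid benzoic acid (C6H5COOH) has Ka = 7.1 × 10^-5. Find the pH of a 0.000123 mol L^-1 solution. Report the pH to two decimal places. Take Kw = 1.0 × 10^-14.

C6H5COOH ⇌ C6H5COO- + H+
From the ICE table, Ka = [H+]²/(0.000123 − [H+]) = 7.1 × 10^-5.
The 5% rule fails; solving [H+]² + Ka·[H+] − Ka·C₀ = 0 exactly:
[H+] = [−7.1e-05 + √(7.1e-05² + 3.49e-08)]/2 = 6.45 × 10^-5 M
pH = −log(6.45 × 10^-5) = 4.19

pH = 4.19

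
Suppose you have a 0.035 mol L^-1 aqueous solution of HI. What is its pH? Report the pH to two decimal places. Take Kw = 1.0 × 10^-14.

HI is a strong acid and dissociates completely, so [H+] = 0.035 M.
pH = -log(0.035) = 1.46

pH = 1.46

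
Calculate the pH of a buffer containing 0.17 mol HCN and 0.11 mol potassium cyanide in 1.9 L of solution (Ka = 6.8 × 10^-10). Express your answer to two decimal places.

pH = 8.98

pKa = −log(6.8 × 10^-10) = 9.167
Henderson–Hasselbalch: pH = pKa + log([CN-]/[HCN]) = 9.167 + log(0.11/0.17)
pH = 9.167 + (-0.189) = 8.98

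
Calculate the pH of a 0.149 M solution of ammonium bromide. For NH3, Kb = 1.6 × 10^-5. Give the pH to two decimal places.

NH4+ is the conjugate acid of the weak base NH3.
Ka = Kw/Kb = 1.0×10^-14 / 1.6 × 10^-5 = 6.25 × 10^-10
From the ICE table, Ka = [H+]²/(0.149 − [H+]) = 6.25 × 10^-10.
Neglecting [H+] in the denominator: [H+] = √(6.25 × 10^-10 × 0.149) = 9.65 × 10^-6 M
([H+]/C₀ = 0.0065% < 5%, so the approximation holds.)
pH = −log(9.65 × 10^-6) = 5.02

pH = 5.02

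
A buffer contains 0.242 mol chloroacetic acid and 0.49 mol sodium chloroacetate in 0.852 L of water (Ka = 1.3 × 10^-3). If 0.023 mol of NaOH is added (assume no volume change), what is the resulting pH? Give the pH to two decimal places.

OH- converts ClCH2COOH to ClCH2COO-: ClCH2COOH → 0.219 mol, ClCH2COO- → 0.513 mol.
pKa = −log(1.3 × 10^-3) = 2.886
pH = pKa + log([A⁻]/[HA]) = 2.886 + log(0.513/0.219) = 2.886 +0.370

pH = 3.26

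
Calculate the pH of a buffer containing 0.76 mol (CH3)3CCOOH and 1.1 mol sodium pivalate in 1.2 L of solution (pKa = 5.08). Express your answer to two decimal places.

pH = pKa + log([A⁻]/[HA]) = 5.08 + log(1.1/0.76)
pH = 5.08 + (+0.161) = 5.24

pH = 5.24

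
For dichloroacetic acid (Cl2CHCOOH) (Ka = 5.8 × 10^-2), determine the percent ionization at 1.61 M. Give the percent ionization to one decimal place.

Cl2CHCOOH ⇌ Cl2CHCOO- + H+; let x = [H+] at equilibrium.
Ka = x²/(C₀ − x); solving the quadratic gives x = 2.78 × 10^-1 M.
% ionization = x/C₀ × 100% = 2.78 × 10^-1/1.61 × 100% = 17.3%

17.3%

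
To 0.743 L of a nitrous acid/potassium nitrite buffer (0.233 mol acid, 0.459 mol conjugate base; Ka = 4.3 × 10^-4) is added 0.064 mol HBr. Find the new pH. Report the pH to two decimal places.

Added H+ converts NO2- to HNO2: HNO2 → 0.297 mol, NO2- → 0.395 mol.
pKa = −log(4.3 × 10^-4) = 3.367
pH = pKa + log(n_NO2-/n_HNO2) = 3.367 + log(0.395/0.297) = 3.367 + (+0.124)

pH = 3.49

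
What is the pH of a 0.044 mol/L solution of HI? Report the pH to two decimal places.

pH = 1.36

HI is a strong acid and dissociates completely, so [H+] = 0.044 M.
pH = -log(0.044) = 1.36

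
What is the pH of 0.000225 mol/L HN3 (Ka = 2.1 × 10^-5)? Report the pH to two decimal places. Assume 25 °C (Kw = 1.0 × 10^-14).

pH = 4.23

HN3 ⇌ N3- + H+
Let x = [H+] at equilibrium. Ka = x²/(0.000225 − x).
The 5% rule fails; solving x² + Ka·x − Ka·C₀ = 0 exactly:
x = (−Ka + √(Ka² + 4·Ka·C₀))/2 = 5.90 × 10^-5 M
pH = −log(5.90 × 10^-5) = 4.23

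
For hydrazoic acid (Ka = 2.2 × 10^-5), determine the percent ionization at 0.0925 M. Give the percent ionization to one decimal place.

1.5%

HN3 ⇌ N3- + H+; let x = [H+] at equilibrium.
x ≈ √(Ka·C₀) = √(2.2 × 10^-5 × 0.0925) = 1.43 × 10^-3 M
% ionization = x/C₀ × 100% = 1.43 × 10^-3/0.0925 × 100% = 1.5%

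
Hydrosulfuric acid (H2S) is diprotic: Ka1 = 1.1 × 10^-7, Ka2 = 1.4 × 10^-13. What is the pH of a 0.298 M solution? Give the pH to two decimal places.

pH = 3.74

Since Ka1 ≫ Ka2, the first ionization dominates [H+].
Ka1 = x²/(0.298 − x) = 1.1 × 10^-7
x ≈ √(1.1 × 10^-7 × 0.298) = 1.81 × 10^-4 M
pH = −log(1.81 × 10^-4) = 3.74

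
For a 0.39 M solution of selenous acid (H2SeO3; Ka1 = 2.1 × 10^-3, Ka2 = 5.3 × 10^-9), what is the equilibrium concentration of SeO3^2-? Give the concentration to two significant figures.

5.3 × 10^-9 M

First ionization gives [H+] ≈ [HSeO3-] = 2.76 × 10^-2 M.
Second step: Ka2 = [H+][SeO3^2-]/[HSeO3-] ≈ [SeO3^2-] (since [H+] ≈ [HSeO3-]).
So [SeO3^2-] ≈ Ka2.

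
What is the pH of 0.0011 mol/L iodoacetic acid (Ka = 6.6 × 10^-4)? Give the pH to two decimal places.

pH = 3.23

ICH2COOH ⇌ ICH2COO- + H+
Ka = [H+]²/(0.0011 − [H+]) = 6.6 × 10^-4
The 5% rule fails; solving [H+]² + Ka·[H+] − Ka·C₀ = 0 exactly:
[H+] = (−Ka + √(Ka² + 4·Ka·C₀))/2 = 5.84 × 10^-4 M
pH = −log[H+] = −log(5.84 × 10^-4) = 3.23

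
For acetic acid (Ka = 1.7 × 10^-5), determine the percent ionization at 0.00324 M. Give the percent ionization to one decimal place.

7.0%

CH3COOH ⇌ CH3COO- + H+; let x = [H+] at equilibrium.
Solve x² + 1.7e-05x − 5.51e-08 = 0 → x = 2.26 × 10^-4 M
% ionization = x/C₀ × 100% = 2.26 × 10^-4/0.00324 × 100% = 7.0%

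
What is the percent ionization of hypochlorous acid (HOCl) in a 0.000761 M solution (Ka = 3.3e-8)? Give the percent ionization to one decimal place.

0.7%

HOCl ⇌ OCl- + H+; let x = [H+] at equilibrium.
x ≈ √(Ka·C₀) = √(3.3 × 10^-8 × 0.000761) = 5.01 × 10^-6 M
Fraction ionized = 5.01 × 10^-6 / 0.000761 = 0.0066 → 0.7%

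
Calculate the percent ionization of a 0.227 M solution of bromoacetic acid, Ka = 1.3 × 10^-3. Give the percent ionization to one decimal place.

BrCH2COOH ⇌ BrCH2COO- + H+; let x = [H+] at equilibrium.
Solve x² + 0.0013x − 0.000295 = 0 → x = 1.65 × 10^-2 M
Fraction ionized = 1.65 × 10^-2 / 0.227 = 0.0727 → 7.3%

7.3%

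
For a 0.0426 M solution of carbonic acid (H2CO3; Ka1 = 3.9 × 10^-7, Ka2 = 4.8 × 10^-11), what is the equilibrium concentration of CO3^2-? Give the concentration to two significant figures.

4.8 × 10^-11 M

First ionization gives [H+] ≈ [HCO3-] = 1.29 × 10^-4 M.
Second step: Ka2 = [H+][CO3^2-]/[HCO3-] ≈ [CO3^2-] (since [H+] ≈ [HCO3-]).
So [CO3^2-] ≈ Ka2.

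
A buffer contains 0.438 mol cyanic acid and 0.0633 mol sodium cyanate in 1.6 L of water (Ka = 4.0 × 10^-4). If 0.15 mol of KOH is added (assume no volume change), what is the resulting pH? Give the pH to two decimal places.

After neutralization: n(HOCN) = 0.288 mol, n(OCN-) = 0.213 mol.
pKa = −log(4.0 × 10^-4) = 3.398
pH = pKa + log(n_OCN-/n_HOCN) = 3.398 + log(0.213/0.288) = 3.398 + (-0.131)

pH = 3.27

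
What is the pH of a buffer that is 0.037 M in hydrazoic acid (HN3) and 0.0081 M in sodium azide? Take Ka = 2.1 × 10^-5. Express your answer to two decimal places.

pKa = −log(2.1 × 10^-5) = 4.678
Using pH = pKa + log([base]/[acid]) with [base]/[acid] = 0.0081/0.037:
pH = 4.678 + (-0.660) = 4.02

pH = 4.02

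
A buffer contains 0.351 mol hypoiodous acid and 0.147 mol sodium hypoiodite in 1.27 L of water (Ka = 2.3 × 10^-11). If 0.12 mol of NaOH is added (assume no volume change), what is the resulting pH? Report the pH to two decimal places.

After neutralization: n(HOI) = 0.231 mol, n(OI-) = 0.267 mol.
pKa = −log(2.3 × 10^-11) = 10.638
pH = pKa + log(n_OI-/n_HOI) = 10.638 + log(0.267/0.231) = 10.638 + (+0.063)

pH = 10.70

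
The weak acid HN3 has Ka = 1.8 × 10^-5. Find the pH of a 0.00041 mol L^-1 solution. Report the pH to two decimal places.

HN3 ⇌ N3- + H+
Let x = [H+] at equilibrium. Ka = x²/(0.00041 − x).
Here C₀/Ka ≈ 22.8, so the small-x approximation fails. Use the quadratic:
x = [−1.8e-05 + √(1.8e-05² + 2.95e-08)]/2 = 7.74 × 10^-5 M
pH = −log(7.74 × 10^-5) = 4.11

pH = 4.11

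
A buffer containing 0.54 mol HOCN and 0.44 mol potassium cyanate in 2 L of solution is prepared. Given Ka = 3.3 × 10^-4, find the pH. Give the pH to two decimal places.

pH = 3.39

pKa = −log(3.3 × 10^-4) = 3.481
Using pH = pKa + log([base]/[acid]) with [base]/[acid] = 0.44/0.54:
pH = 3.481 + (-0.089) = 3.39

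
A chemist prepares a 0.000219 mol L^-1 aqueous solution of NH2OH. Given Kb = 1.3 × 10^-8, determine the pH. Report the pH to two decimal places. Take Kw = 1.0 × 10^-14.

pH = 8.23

NH2OH + H2O ⇌ NH3OH+ + OH-
Kb = x²/(0.000219 − x) = 1.3 × 10^-8
Assume x ≪ 0.000219: x ≈ √(1.3 × 10^-8 × 0.000219) = 1.69 × 10^-6 M
Check: 0.77% ionized — well under 5%, approximation valid.
pOH = −log(1.69 × 10^-6) = 5.77; pH = 14.00 − 5.77 = 8.23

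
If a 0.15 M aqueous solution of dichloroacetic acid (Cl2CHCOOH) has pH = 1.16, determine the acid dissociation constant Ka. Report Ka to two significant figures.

[H+] = 10^(-1.16) = 6.92 × 10^-2 M
At equilibrium [HA] = 0.15 − 6.92 × 10^-2 = 8.08 × 10^-2 M
Ka = [H+][A-]/[HA] = (6.92 × 10^-2)² / 8.08 × 10^-2 = 5.9 × 10^-2

Ka = 5.9 × 10^-2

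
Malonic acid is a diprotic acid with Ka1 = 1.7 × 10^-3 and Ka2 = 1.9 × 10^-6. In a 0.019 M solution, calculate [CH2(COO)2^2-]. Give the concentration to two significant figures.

1.9 × 10^-6 M

First ionization gives [H+] ≈ [CH2(COOH)COO-] = 4.90 × 10^-3 M.
Second step: Ka2 = [H+][CH2(COO)2^2-]/[CH2(COOH)COO-] ≈ [CH2(COO)2^2-] (since [H+] ≈ [CH2(COOH)COO-]).
So [CH2(COO)2^2-] ≈ Ka2.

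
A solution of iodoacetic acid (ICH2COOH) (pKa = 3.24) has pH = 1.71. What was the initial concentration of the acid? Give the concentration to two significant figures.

[H+] = 10^(-1.71) = 1.95 × 10^-2 M = x
Ka = 10^(−3.24) = 5.75 × 10^-4
Ka = x²/(C₀ − x) ⇒ C₀ = x + x²/Ka
C₀ = 1.95 × 10^-2 + (1.95 × 10^-2)²/(5.75 × 10^-4) = 6.81 × 10^-1 M

C₀ = 6.8 × 10^-1 M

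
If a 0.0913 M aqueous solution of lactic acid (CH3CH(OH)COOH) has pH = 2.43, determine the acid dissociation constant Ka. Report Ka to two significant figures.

[H+] = 10^(-2.43) = 3.72 × 10^-3 M
At equilibrium [HA] = 0.0913 − 3.72 × 10^-3 = 8.76 × 10^-2 M
Ka = [H+][A-]/[HA] = (3.72 × 10^-3)² / 8.76 × 10^-2 = 1.6 × 10^-4

Ka = 1.6 × 10^-4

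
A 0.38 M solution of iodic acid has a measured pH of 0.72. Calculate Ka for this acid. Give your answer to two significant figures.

Ka = 1.9 × 10^-1

[H+] = 10^(-0.72) = 1.91 × 10^-1 M
At equilibrium [HA] = 0.38 − 1.91 × 10^-1 = 1.89 × 10^-1 M
Ka = [H+][A-]/[HA] = (1.91 × 10^-1)² / 1.89 × 10^-1 = 1.9 × 10^-1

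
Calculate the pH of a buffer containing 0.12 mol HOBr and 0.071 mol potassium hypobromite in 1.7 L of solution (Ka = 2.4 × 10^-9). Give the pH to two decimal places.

pKa = −log(2.4 × 10^-9) = 8.620
Using pH = pKa + log([base]/[acid]) with [base]/[acid] = 0.071/0.12:
pH = 8.620 + (-0.228) = 8.39

pH = 8.39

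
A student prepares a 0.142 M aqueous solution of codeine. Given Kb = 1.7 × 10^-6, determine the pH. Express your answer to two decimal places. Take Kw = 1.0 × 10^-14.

pH = 10.69

C18H21NO3 + H2O ⇌ C18H22NO3+ + OH-
Kb = x²/(0.142 − x) = 1.7 × 10^-6
Since Kb ≪ C₀, x ≈ √(Kb·C₀) = 4.91 × 10^-4 M.
Check: 0.35% ionized — well under 5%, approximation valid.
pOH = −log(4.91 × 10^-4) = 3.31; pH = 14.00 − 3.31 = 10.69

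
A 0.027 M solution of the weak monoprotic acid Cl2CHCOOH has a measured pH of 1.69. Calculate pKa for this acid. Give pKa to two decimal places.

pKa = 1.20

[H+] = 10^(-1.69) = 2.04 × 10^-2 M
At equilibrium [HA] = 0.027 − 2.04 × 10^-2 = 6.60 × 10^-3 M
Ka = [H+][A-]/[HA] = (2.04 × 10^-2)² / 6.60 × 10^-3 = 6.31 × 10^-2
pKa = -log(6.31 × 10^-2) = 1.20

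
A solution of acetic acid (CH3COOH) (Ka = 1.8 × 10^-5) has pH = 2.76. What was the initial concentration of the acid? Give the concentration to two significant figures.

C₀ = 1.7 × 10^-1 M

[H+] = 10^(-2.76) = 1.74 × 10^-3 M = x
Ka = x²/(C₀ − x) ⇒ C₀ = x + x²/Ka
C₀ = 1.74 × 10^-3 + (1.74 × 10^-3)²/(1.8 × 10^-5) = 1.70 × 10^-1 M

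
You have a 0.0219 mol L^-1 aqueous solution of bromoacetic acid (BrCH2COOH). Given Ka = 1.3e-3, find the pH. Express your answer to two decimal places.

pH = 2.33

BrCH2COOH ⇌ BrCH2COO- + H+
Ka = [H+]²/(0.0219 − [H+]) = 1.3 × 10^-3
The 5% rule fails; solving [H+]² + Ka·[H+] − Ka·C₀ = 0 exactly:
[H+] = [−0.0013 + √(0.0013² + 0.000114)]/2 = 4.73 × 10^-3 M
pH = −log[H+] = −log(4.73 × 10^-3) = 2.33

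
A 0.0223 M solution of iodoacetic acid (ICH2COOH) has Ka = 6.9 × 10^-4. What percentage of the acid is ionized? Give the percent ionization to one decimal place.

ICH2COOH ⇌ ICH2COO- + H+; let x = [H+] at equilibrium.
Ka = x²/(C₀ − x); solving the quadratic gives x = 3.59 × 10^-3 M.
Fraction ionized = 3.59 × 10^-3 / 0.0223 = 0.1610 → 16.1%

16.1%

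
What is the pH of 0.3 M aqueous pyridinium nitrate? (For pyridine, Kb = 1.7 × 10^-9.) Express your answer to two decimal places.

pH = 2.88

C5H5NH+ is the conjugate acid of the weak base C5H5N.
Ka = Kw/Kb = 1.0×10^-14 / 1.7 × 10^-9 = 5.88 × 10^-6
From the ICE table, Ka = [H+]²/(0.3 − [H+]) = 5.88 × 10^-6.
Since Ka ≪ C₀, [H+] ≈ √(Ka·C₀) = 1.33 × 10^-3 M.
([H+]/C₀ = 0.44% < 5%, so the approximation holds.)
pH = −log(1.33 × 10^-3) = 2.88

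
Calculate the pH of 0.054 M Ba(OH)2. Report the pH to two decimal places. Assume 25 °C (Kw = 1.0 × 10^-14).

pH = 13.03

Ba(OH)2 is a strong base (each formula unit releases 2 OH-); [OH-] = 0.108 M.
pOH = -log(0.108) = 0.97
pH = 14.00 - 0.97 = 13.03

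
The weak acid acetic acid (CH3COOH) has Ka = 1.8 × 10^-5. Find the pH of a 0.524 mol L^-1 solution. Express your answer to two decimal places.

CH3COOH ⇌ CH3COO- + H+
From the ICE table, Ka = [H+]²/(0.524 − [H+]) = 1.8 × 10^-5.
Neglecting [H+] in the denominator: [H+] = √(1.8 × 10^-5 × 0.524) = 3.07 × 10^-3 M
Check: 0.59% ionized — well under 5%, approximation valid.
pH = −log(3.07 × 10^-3) = 2.51

pH = 2.51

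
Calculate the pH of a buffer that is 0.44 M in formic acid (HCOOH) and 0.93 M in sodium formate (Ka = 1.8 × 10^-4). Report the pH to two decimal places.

pKa = −log(1.8 × 10^-4) = 3.745
pH = pKa + log([A⁻]/[HA]) = 3.745 + log(0.93/0.44)
pH = 3.745 + (+0.325) = 4.07

pH = 4.07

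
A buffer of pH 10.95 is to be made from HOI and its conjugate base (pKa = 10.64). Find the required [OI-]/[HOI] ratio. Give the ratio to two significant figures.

pH = pKa + log(r) ⇒ log(r) = 10.95 − 10.64 = +0.31
r = [OI-]/[HOI] = 10^(+0.31) = 2.04

ratio = 2.0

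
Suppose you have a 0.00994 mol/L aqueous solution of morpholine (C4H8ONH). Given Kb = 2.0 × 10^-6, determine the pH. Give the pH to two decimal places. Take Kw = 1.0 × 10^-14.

pH = 10.15

C4H8ONH + H2O ⇌ C4H8ONH2+ + OH-
Kb = x²/(0.00994 − x) = 2.0 × 10^-6
Assume x ≪ 0.00994: x ≈ √(2.0 × 10^-6 × 0.00994) = 1.41 × 10^-4 M
pOH = 3.85, so pH = 14.00 − pOH = 10.15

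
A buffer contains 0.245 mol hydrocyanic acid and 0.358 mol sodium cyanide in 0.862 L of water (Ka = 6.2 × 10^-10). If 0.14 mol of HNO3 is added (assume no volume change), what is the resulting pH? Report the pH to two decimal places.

Added H+ converts CN- to HCN: HCN → 0.385 mol, CN- → 0.218 mol.
pKa = −log(6.2 × 10^-10) = 9.208
pH = pKa + log(n_CN-/n_HCN) = 9.208 + log(0.218/0.385) = 9.208 + (-0.247)

pH = 8.96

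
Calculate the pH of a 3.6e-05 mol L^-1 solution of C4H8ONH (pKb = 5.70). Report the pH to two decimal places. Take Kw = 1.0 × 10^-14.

C4H8ONH + H2O ⇌ C4H8ONH2+ + OH-
Kb = 10^(−5.70) = 2.00 × 10^-6
Let x = [OH-] at equilibrium. Kb = x²/(3.6e-05 − x).
x is not negligible relative to C₀; solve x² + 2e-06·x − 7.2e-11 = 0.
x = [−2e-06 + √(2e-06² + 2.88e-10)]/2 = 7.54 × 10^-6 M
pOH = −log(7.54 × 10^-6) = 5.12; pH = 14.00 − 5.12 = 8.88

pH = 8.88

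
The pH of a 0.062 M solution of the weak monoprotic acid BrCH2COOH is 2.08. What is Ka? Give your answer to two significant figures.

[H+] = 10^(-2.08) = 8.32 × 10^-3 M
At equilibrium [HA] = 0.062 − 8.32 × 10^-3 = 5.37 × 10^-2 M
Ka = [H+][A-]/[HA] = (8.32 × 10^-3)² / 5.37 × 10^-2 = 1.3 × 10^-3

Ka = 1.3 × 10^-3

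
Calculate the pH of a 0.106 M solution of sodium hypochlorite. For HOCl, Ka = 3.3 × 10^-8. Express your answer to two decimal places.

OCl- is the conjugate base of the weak acid HOCl.
Kb = Kw/Ka = 1.0×10^-14 / 3.3 × 10^-8 = 3.03 × 10^-7
Kb = x²/(0.106 − x) = 3.03 × 10^-7
Neglecting x in the denominator: x = √(3.03 × 10^-7 × 0.106) = 1.79 × 10^-4 M
pOH = 3.75, so pH = 14.00 − pOH = 10.25

pH = 10.25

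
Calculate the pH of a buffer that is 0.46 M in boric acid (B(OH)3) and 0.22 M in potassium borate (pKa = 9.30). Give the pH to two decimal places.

Using pH = pKa + log([base]/[acid]) with [base]/[acid] = 0.22/0.46:
pH = 9.30 + (-0.320) = 8.98

pH = 8.98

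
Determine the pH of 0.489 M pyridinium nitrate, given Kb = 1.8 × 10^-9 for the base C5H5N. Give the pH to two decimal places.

C5H5NH+ is the conjugate acid of the weak base C5H5N.
Ka = Kw/Kb = 1.0×10^-14 / 1.8 × 10^-9 = 5.56 × 10^-6
From the ICE table, Ka = [H+]²/(0.489 − [H+]) = 5.56 × 10^-6.
Neglecting [H+] in the denominator: [H+] = √(5.56 × 10^-6 × 0.489) = 1.65 × 10^-3 M
pH = −log(1.65 × 10^-3) = 2.78

pH = 2.78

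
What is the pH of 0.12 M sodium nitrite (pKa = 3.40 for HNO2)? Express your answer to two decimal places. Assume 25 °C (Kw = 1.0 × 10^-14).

pH = 8.24

NO2- is the conjugate base of the weak acid HNO2.
Ka = 10^(−3.40) = 3.98 × 10^-4
Kb = Kw/Ka = 1.0×10^-14 / 3.98 × 10^-4 = 2.51 × 10^-11
Kb = x²/(0.12 − x) = 2.51 × 10^-11
Since Kb ≪ C₀, x ≈ √(Kb·C₀) = 1.74 × 10^-6 M.
Check: 0.0014% ionized — well under 5%, approximation valid.
pOH = −log(1.74 × 10^-6) = 5.76; pH = 14.00 − 5.76 = 8.24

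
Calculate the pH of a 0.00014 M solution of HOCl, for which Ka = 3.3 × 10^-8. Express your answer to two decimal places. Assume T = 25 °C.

pH = 5.67

HOCl ⇌ OCl- + H+
From the ICE table, Ka = x²/(0.00014 − x) = 3.3 × 10^-8.
Since Ka ≪ C₀, x ≈ √(Ka·C₀) = 2.15 × 10^-6 M.
Check: 1.5% ionized — well under 5%, approximation valid.
pH = −log[H+] = −log(2.15 × 10^-6) = 5.67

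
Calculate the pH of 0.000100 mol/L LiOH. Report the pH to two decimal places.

pH = 10.00

LiOH is a strong base; [OH-] = 0.0001 M.
pOH = -log(0.0001) = 4.00
pH = 14.00 - 4.00 = 10.00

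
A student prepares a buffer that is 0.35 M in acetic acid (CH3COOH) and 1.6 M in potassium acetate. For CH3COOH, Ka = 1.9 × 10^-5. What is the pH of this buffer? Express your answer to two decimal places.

pH = 5.38

pKa = −log(1.9 × 10^-5) = 4.721
Henderson–Hasselbalch: pH = pKa + log([CH3COO-]/[CH3COOH]) = 4.721 + log(1.6/0.35)
pH = 4.721 + (+0.660) = 5.38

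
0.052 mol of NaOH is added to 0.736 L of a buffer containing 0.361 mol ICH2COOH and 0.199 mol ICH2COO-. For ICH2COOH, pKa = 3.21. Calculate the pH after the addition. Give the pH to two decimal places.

OH- converts ICH2COOH to ICH2COO-: ICH2COOH → 0.309 mol, ICH2COO- → 0.251 mol.
Henderson–Hasselbalch with mole ratio 0.251/0.309: pH = 3.21 + (-0.090)

pH = 3.12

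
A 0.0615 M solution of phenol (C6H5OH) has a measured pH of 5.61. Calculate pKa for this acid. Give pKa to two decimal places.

pKa = 10.01

[H+] = 10^(-5.61) = 2.45 × 10^-6 M
At equilibrium [HA] = 0.0615 − 2.45 × 10^-6 = 6.15 × 10^-2 M
Ka = [H+][A-]/[HA] = (2.45 × 10^-6)² / 6.15 × 10^-2 = 9.76 × 10^-11
pKa = -log(9.76 × 10^-11) = 10.01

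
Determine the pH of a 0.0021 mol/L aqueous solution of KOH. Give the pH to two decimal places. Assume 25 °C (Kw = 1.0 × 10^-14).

pH = 11.32

KOH is a strong base; [OH-] = 0.0021 M.
pOH = -log(0.0021) = 2.68
pH = 14.00 - 2.68 = 11.32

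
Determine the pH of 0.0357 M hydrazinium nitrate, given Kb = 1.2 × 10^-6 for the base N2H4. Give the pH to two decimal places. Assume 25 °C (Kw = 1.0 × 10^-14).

pH = 4.76

N2H5+ is the conjugate acid of the weak base N2H4.
Ka = Kw/Kb = 1.0×10^-14 / 1.2 × 10^-6 = 8.33 × 10^-9
Let x = [H+] at equilibrium. Ka = x²/(0.0357 − x).
Neglecting x in the denominator: x = √(8.33 × 10^-9 × 0.0357) = 1.72 × 10^-5 M
pH = −log(1.72 × 10^-5) = 4.76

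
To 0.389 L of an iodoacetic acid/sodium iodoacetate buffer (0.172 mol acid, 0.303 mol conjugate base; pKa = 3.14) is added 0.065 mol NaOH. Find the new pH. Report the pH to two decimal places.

pH = 3.68

OH- converts ICH2COOH to ICH2COO-: ICH2COOH → 0.107 mol, ICH2COO- → 0.368 mol.
Henderson–Hasselbalch with mole ratio 0.368/0.107: pH = 3.14 + (+0.536)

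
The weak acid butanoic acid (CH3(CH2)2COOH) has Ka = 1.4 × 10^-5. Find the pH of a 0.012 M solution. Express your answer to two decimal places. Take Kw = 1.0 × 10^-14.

CH3(CH2)2COOH ⇌ CH3(CH2)2COO- + H+
From the ICE table, Ka = [H+]²/(0.012 − [H+]) = 1.4 × 10^-5.
Neglecting [H+] in the denominator: [H+] = √(1.4 × 10^-5 × 0.012) = 4.10 × 10^-4 M
([H+]/C₀ = 3.4% < 5%, so the approximation holds.)
pH = −log(4.10 × 10^-4) = 3.39

pH = 3.39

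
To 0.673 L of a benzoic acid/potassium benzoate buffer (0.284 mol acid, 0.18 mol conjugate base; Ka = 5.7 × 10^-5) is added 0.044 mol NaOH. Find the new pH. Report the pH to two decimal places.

After neutralization: n(C6H5COOH) = 0.24 mol, n(C6H5COO-) = 0.224 mol.
pKa = −log(5.7 × 10^-5) = 4.244
Henderson–Hasselbalch with mole ratio 0.224/0.24: pH = 4.244 + (-0.030)

pH = 4.21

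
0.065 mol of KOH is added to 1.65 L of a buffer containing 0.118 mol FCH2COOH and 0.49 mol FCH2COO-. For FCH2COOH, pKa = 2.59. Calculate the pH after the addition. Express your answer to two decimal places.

pH = 3.61

After neutralization: n(FCH2COOH) = 0.053 mol, n(FCH2COO-) = 0.555 mol.
pH = pKa + log(n_FCH2COO-/n_FCH2COOH) = 2.59 + log(0.555/0.053) = 2.59 + (+1.020)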